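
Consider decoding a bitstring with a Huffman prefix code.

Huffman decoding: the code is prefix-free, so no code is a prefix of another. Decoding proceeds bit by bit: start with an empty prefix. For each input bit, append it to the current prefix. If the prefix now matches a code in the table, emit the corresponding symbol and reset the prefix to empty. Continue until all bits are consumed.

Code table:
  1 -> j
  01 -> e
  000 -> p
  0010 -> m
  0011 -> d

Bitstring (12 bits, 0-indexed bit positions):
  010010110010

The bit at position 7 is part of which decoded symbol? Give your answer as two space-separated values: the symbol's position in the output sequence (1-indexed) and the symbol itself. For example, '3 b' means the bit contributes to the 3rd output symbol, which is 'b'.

Bit 0: prefix='0' (no match yet)
Bit 1: prefix='01' -> emit 'e', reset
Bit 2: prefix='0' (no match yet)
Bit 3: prefix='00' (no match yet)
Bit 4: prefix='001' (no match yet)
Bit 5: prefix='0010' -> emit 'm', reset
Bit 6: prefix='1' -> emit 'j', reset
Bit 7: prefix='1' -> emit 'j', reset
Bit 8: prefix='0' (no match yet)
Bit 9: prefix='00' (no match yet)
Bit 10: prefix='001' (no match yet)
Bit 11: prefix='0010' -> emit 'm', reset

Answer: 4 j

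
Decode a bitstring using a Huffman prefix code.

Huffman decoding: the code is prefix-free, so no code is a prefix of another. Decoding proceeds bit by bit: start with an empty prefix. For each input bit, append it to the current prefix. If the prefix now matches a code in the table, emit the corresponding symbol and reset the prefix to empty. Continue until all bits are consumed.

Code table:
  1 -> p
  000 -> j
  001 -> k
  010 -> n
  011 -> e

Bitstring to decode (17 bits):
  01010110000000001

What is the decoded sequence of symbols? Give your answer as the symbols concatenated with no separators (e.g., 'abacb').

Answer: npejjjp

Derivation:
Bit 0: prefix='0' (no match yet)
Bit 1: prefix='01' (no match yet)
Bit 2: prefix='010' -> emit 'n', reset
Bit 3: prefix='1' -> emit 'p', reset
Bit 4: prefix='0' (no match yet)
Bit 5: prefix='01' (no match yet)
Bit 6: prefix='011' -> emit 'e', reset
Bit 7: prefix='0' (no match yet)
Bit 8: prefix='00' (no match yet)
Bit 9: prefix='000' -> emit 'j', reset
Bit 10: prefix='0' (no match yet)
Bit 11: prefix='00' (no match yet)
Bit 12: prefix='000' -> emit 'j', reset
Bit 13: prefix='0' (no match yet)
Bit 14: prefix='00' (no match yet)
Bit 15: prefix='000' -> emit 'j', reset
Bit 16: prefix='1' -> emit 'p', reset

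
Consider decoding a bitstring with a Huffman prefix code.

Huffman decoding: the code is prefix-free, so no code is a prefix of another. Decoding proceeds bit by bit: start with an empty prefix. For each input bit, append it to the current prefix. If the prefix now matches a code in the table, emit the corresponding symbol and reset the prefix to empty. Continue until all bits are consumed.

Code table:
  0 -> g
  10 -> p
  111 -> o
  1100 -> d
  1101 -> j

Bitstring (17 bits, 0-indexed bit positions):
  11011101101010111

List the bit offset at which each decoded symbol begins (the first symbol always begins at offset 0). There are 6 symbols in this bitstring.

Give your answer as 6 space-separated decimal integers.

Answer: 0 4 8 10 12 14

Derivation:
Bit 0: prefix='1' (no match yet)
Bit 1: prefix='11' (no match yet)
Bit 2: prefix='110' (no match yet)
Bit 3: prefix='1101' -> emit 'j', reset
Bit 4: prefix='1' (no match yet)
Bit 5: prefix='11' (no match yet)
Bit 6: prefix='110' (no match yet)
Bit 7: prefix='1101' -> emit 'j', reset
Bit 8: prefix='1' (no match yet)
Bit 9: prefix='10' -> emit 'p', reset
Bit 10: prefix='1' (no match yet)
Bit 11: prefix='10' -> emit 'p', reset
Bit 12: prefix='1' (no match yet)
Bit 13: prefix='10' -> emit 'p', reset
Bit 14: prefix='1' (no match yet)
Bit 15: prefix='11' (no match yet)
Bit 16: prefix='111' -> emit 'o', reset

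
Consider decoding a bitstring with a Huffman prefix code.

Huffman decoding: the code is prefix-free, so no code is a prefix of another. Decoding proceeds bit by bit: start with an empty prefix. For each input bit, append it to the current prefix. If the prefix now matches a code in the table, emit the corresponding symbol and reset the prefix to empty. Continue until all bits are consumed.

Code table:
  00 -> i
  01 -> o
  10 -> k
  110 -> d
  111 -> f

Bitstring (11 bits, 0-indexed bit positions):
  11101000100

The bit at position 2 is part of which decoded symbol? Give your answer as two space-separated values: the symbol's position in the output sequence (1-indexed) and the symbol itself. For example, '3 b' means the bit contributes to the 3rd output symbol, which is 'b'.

Answer: 1 f

Derivation:
Bit 0: prefix='1' (no match yet)
Bit 1: prefix='11' (no match yet)
Bit 2: prefix='111' -> emit 'f', reset
Bit 3: prefix='0' (no match yet)
Bit 4: prefix='01' -> emit 'o', reset
Bit 5: prefix='0' (no match yet)
Bit 6: prefix='00' -> emit 'i', reset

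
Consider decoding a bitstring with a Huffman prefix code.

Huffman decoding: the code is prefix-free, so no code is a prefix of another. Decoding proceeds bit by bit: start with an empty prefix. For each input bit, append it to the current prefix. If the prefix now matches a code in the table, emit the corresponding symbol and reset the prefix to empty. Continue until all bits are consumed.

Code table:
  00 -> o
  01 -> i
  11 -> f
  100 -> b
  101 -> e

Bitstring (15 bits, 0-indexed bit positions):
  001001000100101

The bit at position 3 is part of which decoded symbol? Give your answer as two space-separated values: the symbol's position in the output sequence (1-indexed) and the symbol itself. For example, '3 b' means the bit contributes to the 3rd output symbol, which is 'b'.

Bit 0: prefix='0' (no match yet)
Bit 1: prefix='00' -> emit 'o', reset
Bit 2: prefix='1' (no match yet)
Bit 3: prefix='10' (no match yet)
Bit 4: prefix='100' -> emit 'b', reset
Bit 5: prefix='1' (no match yet)
Bit 6: prefix='10' (no match yet)
Bit 7: prefix='100' -> emit 'b', reset

Answer: 2 b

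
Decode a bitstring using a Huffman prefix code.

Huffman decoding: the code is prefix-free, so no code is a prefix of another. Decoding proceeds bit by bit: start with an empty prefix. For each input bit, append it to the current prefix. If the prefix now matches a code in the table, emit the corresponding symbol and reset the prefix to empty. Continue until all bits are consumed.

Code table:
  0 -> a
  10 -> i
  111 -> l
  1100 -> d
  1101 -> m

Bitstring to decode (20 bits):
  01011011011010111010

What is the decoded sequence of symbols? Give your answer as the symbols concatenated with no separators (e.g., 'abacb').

Answer: aimimalai

Derivation:
Bit 0: prefix='0' -> emit 'a', reset
Bit 1: prefix='1' (no match yet)
Bit 2: prefix='10' -> emit 'i', reset
Bit 3: prefix='1' (no match yet)
Bit 4: prefix='11' (no match yet)
Bit 5: prefix='110' (no match yet)
Bit 6: prefix='1101' -> emit 'm', reset
Bit 7: prefix='1' (no match yet)
Bit 8: prefix='10' -> emit 'i', reset
Bit 9: prefix='1' (no match yet)
Bit 10: prefix='11' (no match yet)
Bit 11: prefix='110' (no match yet)
Bit 12: prefix='1101' -> emit 'm', reset
Bit 13: prefix='0' -> emit 'a', reset
Bit 14: prefix='1' (no match yet)
Bit 15: prefix='11' (no match yet)
Bit 16: prefix='111' -> emit 'l', reset
Bit 17: prefix='0' -> emit 'a', reset
Bit 18: prefix='1' (no match yet)
Bit 19: prefix='10' -> emit 'i', reset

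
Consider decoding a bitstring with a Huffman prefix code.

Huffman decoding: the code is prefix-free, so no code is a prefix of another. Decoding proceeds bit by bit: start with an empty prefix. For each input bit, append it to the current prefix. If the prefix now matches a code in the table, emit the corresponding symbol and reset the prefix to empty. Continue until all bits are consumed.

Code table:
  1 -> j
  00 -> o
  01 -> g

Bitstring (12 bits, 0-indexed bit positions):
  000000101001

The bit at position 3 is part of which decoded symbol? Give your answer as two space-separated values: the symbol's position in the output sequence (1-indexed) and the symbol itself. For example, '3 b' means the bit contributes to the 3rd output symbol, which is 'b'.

Bit 0: prefix='0' (no match yet)
Bit 1: prefix='00' -> emit 'o', reset
Bit 2: prefix='0' (no match yet)
Bit 3: prefix='00' -> emit 'o', reset
Bit 4: prefix='0' (no match yet)
Bit 5: prefix='00' -> emit 'o', reset
Bit 6: prefix='1' -> emit 'j', reset
Bit 7: prefix='0' (no match yet)

Answer: 2 o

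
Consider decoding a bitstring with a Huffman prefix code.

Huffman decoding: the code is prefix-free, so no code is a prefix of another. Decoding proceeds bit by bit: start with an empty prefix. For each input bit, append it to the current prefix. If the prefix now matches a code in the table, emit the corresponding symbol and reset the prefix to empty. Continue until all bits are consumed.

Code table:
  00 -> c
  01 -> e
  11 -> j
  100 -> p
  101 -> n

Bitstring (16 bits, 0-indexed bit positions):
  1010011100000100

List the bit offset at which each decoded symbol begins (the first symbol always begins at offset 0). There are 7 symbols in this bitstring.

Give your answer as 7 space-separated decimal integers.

Answer: 0 3 5 7 10 12 14

Derivation:
Bit 0: prefix='1' (no match yet)
Bit 1: prefix='10' (no match yet)
Bit 2: prefix='101' -> emit 'n', reset
Bit 3: prefix='0' (no match yet)
Bit 4: prefix='00' -> emit 'c', reset
Bit 5: prefix='1' (no match yet)
Bit 6: prefix='11' -> emit 'j', reset
Bit 7: prefix='1' (no match yet)
Bit 8: prefix='10' (no match yet)
Bit 9: prefix='100' -> emit 'p', reset
Bit 10: prefix='0' (no match yet)
Bit 11: prefix='00' -> emit 'c', reset
Bit 12: prefix='0' (no match yet)
Bit 13: prefix='01' -> emit 'e', reset
Bit 14: prefix='0' (no match yet)
Bit 15: prefix='00' -> emit 'c', reset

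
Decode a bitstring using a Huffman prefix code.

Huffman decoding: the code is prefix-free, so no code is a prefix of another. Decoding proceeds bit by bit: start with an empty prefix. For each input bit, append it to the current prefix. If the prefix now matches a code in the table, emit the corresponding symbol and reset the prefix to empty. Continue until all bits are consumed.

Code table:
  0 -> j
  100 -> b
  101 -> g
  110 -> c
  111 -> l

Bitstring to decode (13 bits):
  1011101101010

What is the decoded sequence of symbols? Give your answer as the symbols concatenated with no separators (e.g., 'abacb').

Bit 0: prefix='1' (no match yet)
Bit 1: prefix='10' (no match yet)
Bit 2: prefix='101' -> emit 'g', reset
Bit 3: prefix='1' (no match yet)
Bit 4: prefix='11' (no match yet)
Bit 5: prefix='110' -> emit 'c', reset
Bit 6: prefix='1' (no match yet)
Bit 7: prefix='11' (no match yet)
Bit 8: prefix='110' -> emit 'c', reset
Bit 9: prefix='1' (no match yet)
Bit 10: prefix='10' (no match yet)
Bit 11: prefix='101' -> emit 'g', reset
Bit 12: prefix='0' -> emit 'j', reset

Answer: gccgj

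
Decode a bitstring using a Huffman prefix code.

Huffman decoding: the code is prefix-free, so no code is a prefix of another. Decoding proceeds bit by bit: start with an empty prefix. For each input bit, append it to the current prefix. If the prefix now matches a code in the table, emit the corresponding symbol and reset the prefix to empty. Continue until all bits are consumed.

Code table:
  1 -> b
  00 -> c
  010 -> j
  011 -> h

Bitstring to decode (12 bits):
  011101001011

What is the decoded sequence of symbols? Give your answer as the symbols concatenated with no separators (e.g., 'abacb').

Bit 0: prefix='0' (no match yet)
Bit 1: prefix='01' (no match yet)
Bit 2: prefix='011' -> emit 'h', reset
Bit 3: prefix='1' -> emit 'b', reset
Bit 4: prefix='0' (no match yet)
Bit 5: prefix='01' (no match yet)
Bit 6: prefix='010' -> emit 'j', reset
Bit 7: prefix='0' (no match yet)
Bit 8: prefix='01' (no match yet)
Bit 9: prefix='010' -> emit 'j', reset
Bit 10: prefix='1' -> emit 'b', reset
Bit 11: prefix='1' -> emit 'b', reset

Answer: hbjjbb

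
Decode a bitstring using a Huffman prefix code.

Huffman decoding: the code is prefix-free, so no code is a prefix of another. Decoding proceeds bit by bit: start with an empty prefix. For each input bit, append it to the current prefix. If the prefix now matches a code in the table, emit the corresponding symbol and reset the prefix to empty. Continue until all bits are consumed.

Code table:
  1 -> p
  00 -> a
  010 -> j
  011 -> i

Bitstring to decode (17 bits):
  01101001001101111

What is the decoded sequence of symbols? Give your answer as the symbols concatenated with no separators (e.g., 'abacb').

Bit 0: prefix='0' (no match yet)
Bit 1: prefix='01' (no match yet)
Bit 2: prefix='011' -> emit 'i', reset
Bit 3: prefix='0' (no match yet)
Bit 4: prefix='01' (no match yet)
Bit 5: prefix='010' -> emit 'j', reset
Bit 6: prefix='0' (no match yet)
Bit 7: prefix='01' (no match yet)
Bit 8: prefix='010' -> emit 'j', reset
Bit 9: prefix='0' (no match yet)
Bit 10: prefix='01' (no match yet)
Bit 11: prefix='011' -> emit 'i', reset
Bit 12: prefix='0' (no match yet)
Bit 13: prefix='01' (no match yet)
Bit 14: prefix='011' -> emit 'i', reset
Bit 15: prefix='1' -> emit 'p', reset
Bit 16: prefix='1' -> emit 'p', reset

Answer: ijjiipp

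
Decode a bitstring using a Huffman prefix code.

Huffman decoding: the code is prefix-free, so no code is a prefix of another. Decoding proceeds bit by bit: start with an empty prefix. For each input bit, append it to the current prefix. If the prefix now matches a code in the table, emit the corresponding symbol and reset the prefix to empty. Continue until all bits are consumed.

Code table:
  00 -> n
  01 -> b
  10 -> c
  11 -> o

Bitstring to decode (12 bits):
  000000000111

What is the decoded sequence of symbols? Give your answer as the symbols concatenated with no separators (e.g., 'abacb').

Bit 0: prefix='0' (no match yet)
Bit 1: prefix='00' -> emit 'n', reset
Bit 2: prefix='0' (no match yet)
Bit 3: prefix='00' -> emit 'n', reset
Bit 4: prefix='0' (no match yet)
Bit 5: prefix='00' -> emit 'n', reset
Bit 6: prefix='0' (no match yet)
Bit 7: prefix='00' -> emit 'n', reset
Bit 8: prefix='0' (no match yet)
Bit 9: prefix='01' -> emit 'b', reset
Bit 10: prefix='1' (no match yet)
Bit 11: prefix='11' -> emit 'o', reset

Answer: nnnnbo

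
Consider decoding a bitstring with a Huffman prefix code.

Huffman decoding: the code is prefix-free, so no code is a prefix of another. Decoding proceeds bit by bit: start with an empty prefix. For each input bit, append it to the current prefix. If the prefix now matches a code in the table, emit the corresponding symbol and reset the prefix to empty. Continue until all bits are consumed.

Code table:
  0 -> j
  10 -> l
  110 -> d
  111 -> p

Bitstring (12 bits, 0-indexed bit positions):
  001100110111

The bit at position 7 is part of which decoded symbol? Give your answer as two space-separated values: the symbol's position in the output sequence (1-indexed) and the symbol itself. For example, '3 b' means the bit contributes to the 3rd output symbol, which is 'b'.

Answer: 5 d

Derivation:
Bit 0: prefix='0' -> emit 'j', reset
Bit 1: prefix='0' -> emit 'j', reset
Bit 2: prefix='1' (no match yet)
Bit 3: prefix='11' (no match yet)
Bit 4: prefix='110' -> emit 'd', reset
Bit 5: prefix='0' -> emit 'j', reset
Bit 6: prefix='1' (no match yet)
Bit 7: prefix='11' (no match yet)
Bit 8: prefix='110' -> emit 'd', reset
Bit 9: prefix='1' (no match yet)
Bit 10: prefix='11' (no match yet)
Bit 11: prefix='111' -> emit 'p', reset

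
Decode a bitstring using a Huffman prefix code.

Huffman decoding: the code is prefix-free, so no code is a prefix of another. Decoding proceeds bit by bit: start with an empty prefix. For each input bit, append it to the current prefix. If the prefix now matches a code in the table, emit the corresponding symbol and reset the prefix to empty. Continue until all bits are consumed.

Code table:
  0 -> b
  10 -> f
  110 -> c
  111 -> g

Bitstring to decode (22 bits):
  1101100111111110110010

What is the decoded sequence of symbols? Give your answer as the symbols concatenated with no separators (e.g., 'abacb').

Answer: ccbggccbf

Derivation:
Bit 0: prefix='1' (no match yet)
Bit 1: prefix='11' (no match yet)
Bit 2: prefix='110' -> emit 'c', reset
Bit 3: prefix='1' (no match yet)
Bit 4: prefix='11' (no match yet)
Bit 5: prefix='110' -> emit 'c', reset
Bit 6: prefix='0' -> emit 'b', reset
Bit 7: prefix='1' (no match yet)
Bit 8: prefix='11' (no match yet)
Bit 9: prefix='111' -> emit 'g', reset
Bit 10: prefix='1' (no match yet)
Bit 11: prefix='11' (no match yet)
Bit 12: prefix='111' -> emit 'g', reset
Bit 13: prefix='1' (no match yet)
Bit 14: prefix='11' (no match yet)
Bit 15: prefix='110' -> emit 'c', reset
Bit 16: prefix='1' (no match yet)
Bit 17: prefix='11' (no match yet)
Bit 18: prefix='110' -> emit 'c', reset
Bit 19: prefix='0' -> emit 'b', reset
Bit 20: prefix='1' (no match yet)
Bit 21: prefix='10' -> emit 'f', reset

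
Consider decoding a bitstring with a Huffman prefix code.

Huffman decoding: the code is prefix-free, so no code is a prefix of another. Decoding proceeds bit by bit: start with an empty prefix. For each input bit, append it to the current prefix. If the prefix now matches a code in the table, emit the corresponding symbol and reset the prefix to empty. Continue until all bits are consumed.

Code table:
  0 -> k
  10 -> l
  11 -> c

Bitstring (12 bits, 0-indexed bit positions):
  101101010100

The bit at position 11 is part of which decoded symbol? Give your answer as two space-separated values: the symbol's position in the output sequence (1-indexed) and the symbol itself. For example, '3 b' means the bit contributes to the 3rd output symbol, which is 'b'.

Bit 0: prefix='1' (no match yet)
Bit 1: prefix='10' -> emit 'l', reset
Bit 2: prefix='1' (no match yet)
Bit 3: prefix='11' -> emit 'c', reset
Bit 4: prefix='0' -> emit 'k', reset
Bit 5: prefix='1' (no match yet)
Bit 6: prefix='10' -> emit 'l', reset
Bit 7: prefix='1' (no match yet)
Bit 8: prefix='10' -> emit 'l', reset
Bit 9: prefix='1' (no match yet)
Bit 10: prefix='10' -> emit 'l', reset
Bit 11: prefix='0' -> emit 'k', reset

Answer: 7 k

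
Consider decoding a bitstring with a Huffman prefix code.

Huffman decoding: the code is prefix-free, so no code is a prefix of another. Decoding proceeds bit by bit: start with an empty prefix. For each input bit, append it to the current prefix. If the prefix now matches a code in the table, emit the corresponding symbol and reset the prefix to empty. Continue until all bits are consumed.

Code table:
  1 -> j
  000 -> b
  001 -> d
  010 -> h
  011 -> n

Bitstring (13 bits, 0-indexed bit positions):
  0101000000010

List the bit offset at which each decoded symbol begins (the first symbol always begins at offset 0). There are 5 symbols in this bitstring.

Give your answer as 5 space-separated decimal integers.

Bit 0: prefix='0' (no match yet)
Bit 1: prefix='01' (no match yet)
Bit 2: prefix='010' -> emit 'h', reset
Bit 3: prefix='1' -> emit 'j', reset
Bit 4: prefix='0' (no match yet)
Bit 5: prefix='00' (no match yet)
Bit 6: prefix='000' -> emit 'b', reset
Bit 7: prefix='0' (no match yet)
Bit 8: prefix='00' (no match yet)
Bit 9: prefix='000' -> emit 'b', reset
Bit 10: prefix='0' (no match yet)
Bit 11: prefix='01' (no match yet)
Bit 12: prefix='010' -> emit 'h', reset

Answer: 0 3 4 7 10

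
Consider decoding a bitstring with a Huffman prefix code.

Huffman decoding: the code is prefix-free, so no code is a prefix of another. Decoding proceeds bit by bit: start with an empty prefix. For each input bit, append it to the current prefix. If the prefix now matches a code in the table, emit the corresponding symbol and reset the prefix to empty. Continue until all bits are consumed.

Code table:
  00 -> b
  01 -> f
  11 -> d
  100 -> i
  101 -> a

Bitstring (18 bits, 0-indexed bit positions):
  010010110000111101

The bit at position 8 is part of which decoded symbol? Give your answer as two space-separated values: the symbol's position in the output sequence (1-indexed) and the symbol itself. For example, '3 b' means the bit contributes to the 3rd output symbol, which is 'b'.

Answer: 4 i

Derivation:
Bit 0: prefix='0' (no match yet)
Bit 1: prefix='01' -> emit 'f', reset
Bit 2: prefix='0' (no match yet)
Bit 3: prefix='00' -> emit 'b', reset
Bit 4: prefix='1' (no match yet)
Bit 5: prefix='10' (no match yet)
Bit 6: prefix='101' -> emit 'a', reset
Bit 7: prefix='1' (no match yet)
Bit 8: prefix='10' (no match yet)
Bit 9: prefix='100' -> emit 'i', reset
Bit 10: prefix='0' (no match yet)
Bit 11: prefix='00' -> emit 'b', reset
Bit 12: prefix='1' (no match yet)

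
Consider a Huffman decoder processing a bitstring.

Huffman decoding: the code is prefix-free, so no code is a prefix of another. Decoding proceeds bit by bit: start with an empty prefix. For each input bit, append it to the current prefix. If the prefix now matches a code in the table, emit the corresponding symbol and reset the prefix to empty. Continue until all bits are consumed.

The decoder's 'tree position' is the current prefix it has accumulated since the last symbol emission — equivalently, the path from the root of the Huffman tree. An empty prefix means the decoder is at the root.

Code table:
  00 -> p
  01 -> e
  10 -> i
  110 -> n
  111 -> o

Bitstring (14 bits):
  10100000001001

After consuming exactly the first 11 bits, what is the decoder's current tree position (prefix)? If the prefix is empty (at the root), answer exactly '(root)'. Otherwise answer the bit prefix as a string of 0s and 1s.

Bit 0: prefix='1' (no match yet)
Bit 1: prefix='10' -> emit 'i', reset
Bit 2: prefix='1' (no match yet)
Bit 3: prefix='10' -> emit 'i', reset
Bit 4: prefix='0' (no match yet)
Bit 5: prefix='00' -> emit 'p', reset
Bit 6: prefix='0' (no match yet)
Bit 7: prefix='00' -> emit 'p', reset
Bit 8: prefix='0' (no match yet)
Bit 9: prefix='00' -> emit 'p', reset
Bit 10: prefix='1' (no match yet)

Answer: 1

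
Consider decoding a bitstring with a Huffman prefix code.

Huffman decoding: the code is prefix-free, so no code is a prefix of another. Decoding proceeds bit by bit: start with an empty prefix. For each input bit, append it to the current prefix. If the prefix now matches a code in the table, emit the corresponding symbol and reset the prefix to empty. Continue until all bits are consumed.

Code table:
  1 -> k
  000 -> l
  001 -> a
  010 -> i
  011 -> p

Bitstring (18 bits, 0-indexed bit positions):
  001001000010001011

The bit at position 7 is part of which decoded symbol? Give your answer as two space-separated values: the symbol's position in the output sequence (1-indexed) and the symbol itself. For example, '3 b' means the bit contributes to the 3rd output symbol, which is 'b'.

Answer: 3 l

Derivation:
Bit 0: prefix='0' (no match yet)
Bit 1: prefix='00' (no match yet)
Bit 2: prefix='001' -> emit 'a', reset
Bit 3: prefix='0' (no match yet)
Bit 4: prefix='00' (no match yet)
Bit 5: prefix='001' -> emit 'a', reset
Bit 6: prefix='0' (no match yet)
Bit 7: prefix='00' (no match yet)
Bit 8: prefix='000' -> emit 'l', reset
Bit 9: prefix='0' (no match yet)
Bit 10: prefix='01' (no match yet)
Bit 11: prefix='010' -> emit 'i', reset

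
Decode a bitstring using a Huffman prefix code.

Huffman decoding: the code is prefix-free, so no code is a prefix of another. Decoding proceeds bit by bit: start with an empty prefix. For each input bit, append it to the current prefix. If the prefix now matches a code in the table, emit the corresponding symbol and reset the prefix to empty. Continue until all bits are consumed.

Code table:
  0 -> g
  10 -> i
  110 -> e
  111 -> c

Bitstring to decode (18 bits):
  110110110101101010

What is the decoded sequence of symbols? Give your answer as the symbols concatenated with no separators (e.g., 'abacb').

Bit 0: prefix='1' (no match yet)
Bit 1: prefix='11' (no match yet)
Bit 2: prefix='110' -> emit 'e', reset
Bit 3: prefix='1' (no match yet)
Bit 4: prefix='11' (no match yet)
Bit 5: prefix='110' -> emit 'e', reset
Bit 6: prefix='1' (no match yet)
Bit 7: prefix='11' (no match yet)
Bit 8: prefix='110' -> emit 'e', reset
Bit 9: prefix='1' (no match yet)
Bit 10: prefix='10' -> emit 'i', reset
Bit 11: prefix='1' (no match yet)
Bit 12: prefix='11' (no match yet)
Bit 13: prefix='110' -> emit 'e', reset
Bit 14: prefix='1' (no match yet)
Bit 15: prefix='10' -> emit 'i', reset
Bit 16: prefix='1' (no match yet)
Bit 17: prefix='10' -> emit 'i', reset

Answer: eeeieii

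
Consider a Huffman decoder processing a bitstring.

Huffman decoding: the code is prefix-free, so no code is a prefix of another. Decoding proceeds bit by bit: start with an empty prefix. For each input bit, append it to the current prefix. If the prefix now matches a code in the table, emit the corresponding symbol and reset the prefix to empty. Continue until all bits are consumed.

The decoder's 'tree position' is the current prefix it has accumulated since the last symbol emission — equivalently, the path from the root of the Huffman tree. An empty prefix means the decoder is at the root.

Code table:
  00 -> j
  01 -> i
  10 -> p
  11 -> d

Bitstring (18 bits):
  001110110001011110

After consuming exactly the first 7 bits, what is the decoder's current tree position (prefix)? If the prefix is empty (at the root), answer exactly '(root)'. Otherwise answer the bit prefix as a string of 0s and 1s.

Bit 0: prefix='0' (no match yet)
Bit 1: prefix='00' -> emit 'j', reset
Bit 2: prefix='1' (no match yet)
Bit 3: prefix='11' -> emit 'd', reset
Bit 4: prefix='1' (no match yet)
Bit 5: prefix='10' -> emit 'p', reset
Bit 6: prefix='1' (no match yet)

Answer: 1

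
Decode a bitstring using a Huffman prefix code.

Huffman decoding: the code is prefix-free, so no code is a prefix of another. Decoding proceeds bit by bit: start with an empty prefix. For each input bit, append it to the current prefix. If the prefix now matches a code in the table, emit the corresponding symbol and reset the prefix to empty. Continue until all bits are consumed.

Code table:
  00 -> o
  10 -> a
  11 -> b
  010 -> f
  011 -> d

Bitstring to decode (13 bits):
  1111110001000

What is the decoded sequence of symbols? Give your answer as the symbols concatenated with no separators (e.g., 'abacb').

Bit 0: prefix='1' (no match yet)
Bit 1: prefix='11' -> emit 'b', reset
Bit 2: prefix='1' (no match yet)
Bit 3: prefix='11' -> emit 'b', reset
Bit 4: prefix='1' (no match yet)
Bit 5: prefix='11' -> emit 'b', reset
Bit 6: prefix='0' (no match yet)
Bit 7: prefix='00' -> emit 'o', reset
Bit 8: prefix='0' (no match yet)
Bit 9: prefix='01' (no match yet)
Bit 10: prefix='010' -> emit 'f', reset
Bit 11: prefix='0' (no match yet)
Bit 12: prefix='00' -> emit 'o', reset

Answer: bbbofo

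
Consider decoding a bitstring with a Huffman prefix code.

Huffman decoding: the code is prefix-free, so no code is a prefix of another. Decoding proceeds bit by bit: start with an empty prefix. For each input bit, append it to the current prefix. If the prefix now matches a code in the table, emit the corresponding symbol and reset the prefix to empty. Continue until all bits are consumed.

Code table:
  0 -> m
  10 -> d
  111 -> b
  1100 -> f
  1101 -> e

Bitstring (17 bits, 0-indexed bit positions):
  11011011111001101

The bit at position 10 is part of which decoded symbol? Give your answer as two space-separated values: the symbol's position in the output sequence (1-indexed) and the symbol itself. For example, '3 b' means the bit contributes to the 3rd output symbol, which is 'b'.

Bit 0: prefix='1' (no match yet)
Bit 1: prefix='11' (no match yet)
Bit 2: prefix='110' (no match yet)
Bit 3: prefix='1101' -> emit 'e', reset
Bit 4: prefix='1' (no match yet)
Bit 5: prefix='10' -> emit 'd', reset
Bit 6: prefix='1' (no match yet)
Bit 7: prefix='11' (no match yet)
Bit 8: prefix='111' -> emit 'b', reset
Bit 9: prefix='1' (no match yet)
Bit 10: prefix='11' (no match yet)
Bit 11: prefix='110' (no match yet)
Bit 12: prefix='1100' -> emit 'f', reset
Bit 13: prefix='1' (no match yet)
Bit 14: prefix='11' (no match yet)

Answer: 4 f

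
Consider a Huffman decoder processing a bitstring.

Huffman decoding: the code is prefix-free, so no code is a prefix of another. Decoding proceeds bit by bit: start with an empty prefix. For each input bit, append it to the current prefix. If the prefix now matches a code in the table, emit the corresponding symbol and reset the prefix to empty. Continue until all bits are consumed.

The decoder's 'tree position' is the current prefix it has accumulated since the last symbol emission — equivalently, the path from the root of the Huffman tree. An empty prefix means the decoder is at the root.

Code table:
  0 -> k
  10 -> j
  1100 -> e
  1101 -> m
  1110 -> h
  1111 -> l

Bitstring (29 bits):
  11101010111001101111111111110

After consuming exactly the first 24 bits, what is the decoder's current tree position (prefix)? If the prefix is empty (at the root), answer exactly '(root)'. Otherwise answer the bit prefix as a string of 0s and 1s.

Answer: 111

Derivation:
Bit 0: prefix='1' (no match yet)
Bit 1: prefix='11' (no match yet)
Bit 2: prefix='111' (no match yet)
Bit 3: prefix='1110' -> emit 'h', reset
Bit 4: prefix='1' (no match yet)
Bit 5: prefix='10' -> emit 'j', reset
Bit 6: prefix='1' (no match yet)
Bit 7: prefix='10' -> emit 'j', reset
Bit 8: prefix='1' (no match yet)
Bit 9: prefix='11' (no match yet)
Bit 10: prefix='111' (no match yet)
Bit 11: prefix='1110' -> emit 'h', reset
Bit 12: prefix='0' -> emit 'k', reset
Bit 13: prefix='1' (no match yet)
Bit 14: prefix='11' (no match yet)
Bit 15: prefix='110' (no match yet)
Bit 16: prefix='1101' -> emit 'm', reset
Bit 17: prefix='1' (no match yet)
Bit 18: prefix='11' (no match yet)
Bit 19: prefix='111' (no match yet)
Bit 20: prefix='1111' -> emit 'l', reset
Bit 21: prefix='1' (no match yet)
Bit 22: prefix='11' (no match yet)
Bit 23: prefix='111' (no match yet)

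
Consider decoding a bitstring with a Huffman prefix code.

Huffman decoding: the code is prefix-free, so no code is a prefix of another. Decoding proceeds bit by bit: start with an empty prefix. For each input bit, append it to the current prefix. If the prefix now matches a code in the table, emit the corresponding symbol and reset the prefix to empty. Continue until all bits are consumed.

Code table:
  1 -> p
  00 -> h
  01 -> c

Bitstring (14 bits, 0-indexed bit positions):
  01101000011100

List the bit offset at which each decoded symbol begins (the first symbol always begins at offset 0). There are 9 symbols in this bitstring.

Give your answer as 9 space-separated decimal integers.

Bit 0: prefix='0' (no match yet)
Bit 1: prefix='01' -> emit 'c', reset
Bit 2: prefix='1' -> emit 'p', reset
Bit 3: prefix='0' (no match yet)
Bit 4: prefix='01' -> emit 'c', reset
Bit 5: prefix='0' (no match yet)
Bit 6: prefix='00' -> emit 'h', reset
Bit 7: prefix='0' (no match yet)
Bit 8: prefix='00' -> emit 'h', reset
Bit 9: prefix='1' -> emit 'p', reset
Bit 10: prefix='1' -> emit 'p', reset
Bit 11: prefix='1' -> emit 'p', reset
Bit 12: prefix='0' (no match yet)
Bit 13: prefix='00' -> emit 'h', reset

Answer: 0 2 3 5 7 9 10 11 12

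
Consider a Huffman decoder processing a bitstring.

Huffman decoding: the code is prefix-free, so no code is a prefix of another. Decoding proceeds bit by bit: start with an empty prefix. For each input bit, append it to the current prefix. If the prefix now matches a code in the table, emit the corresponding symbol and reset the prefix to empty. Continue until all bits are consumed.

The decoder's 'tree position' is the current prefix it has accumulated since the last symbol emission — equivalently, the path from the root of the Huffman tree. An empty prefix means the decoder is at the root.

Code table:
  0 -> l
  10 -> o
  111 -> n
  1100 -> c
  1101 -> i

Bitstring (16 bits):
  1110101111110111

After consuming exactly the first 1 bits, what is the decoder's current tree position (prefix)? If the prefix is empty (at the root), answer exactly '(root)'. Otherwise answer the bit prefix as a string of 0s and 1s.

Answer: 1

Derivation:
Bit 0: prefix='1' (no match yet)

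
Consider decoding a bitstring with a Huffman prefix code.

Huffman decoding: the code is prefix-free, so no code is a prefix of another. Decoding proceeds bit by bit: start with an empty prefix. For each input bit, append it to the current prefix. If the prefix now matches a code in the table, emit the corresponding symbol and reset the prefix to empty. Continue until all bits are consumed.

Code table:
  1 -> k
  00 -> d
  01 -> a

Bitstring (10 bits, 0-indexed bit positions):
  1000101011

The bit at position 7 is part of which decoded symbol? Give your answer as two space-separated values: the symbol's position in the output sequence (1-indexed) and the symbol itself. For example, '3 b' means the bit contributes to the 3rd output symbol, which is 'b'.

Answer: 5 a

Derivation:
Bit 0: prefix='1' -> emit 'k', reset
Bit 1: prefix='0' (no match yet)
Bit 2: prefix='00' -> emit 'd', reset
Bit 3: prefix='0' (no match yet)
Bit 4: prefix='01' -> emit 'a', reset
Bit 5: prefix='0' (no match yet)
Bit 6: prefix='01' -> emit 'a', reset
Bit 7: prefix='0' (no match yet)
Bit 8: prefix='01' -> emit 'a', reset
Bit 9: prefix='1' -> emit 'k', reset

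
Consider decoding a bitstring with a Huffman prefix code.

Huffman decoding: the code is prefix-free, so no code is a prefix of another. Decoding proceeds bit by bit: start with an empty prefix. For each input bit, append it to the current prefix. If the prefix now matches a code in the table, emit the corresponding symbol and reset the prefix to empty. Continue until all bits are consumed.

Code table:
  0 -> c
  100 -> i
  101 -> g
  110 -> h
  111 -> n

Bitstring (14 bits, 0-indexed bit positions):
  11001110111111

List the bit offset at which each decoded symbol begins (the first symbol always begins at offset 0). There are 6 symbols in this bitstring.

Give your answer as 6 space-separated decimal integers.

Answer: 0 3 4 7 8 11

Derivation:
Bit 0: prefix='1' (no match yet)
Bit 1: prefix='11' (no match yet)
Bit 2: prefix='110' -> emit 'h', reset
Bit 3: prefix='0' -> emit 'c', reset
Bit 4: prefix='1' (no match yet)
Bit 5: prefix='11' (no match yet)
Bit 6: prefix='111' -> emit 'n', reset
Bit 7: prefix='0' -> emit 'c', reset
Bit 8: prefix='1' (no match yet)
Bit 9: prefix='11' (no match yet)
Bit 10: prefix='111' -> emit 'n', reset
Bit 11: prefix='1' (no match yet)
Bit 12: prefix='11' (no match yet)
Bit 13: prefix='111' -> emit 'n', reset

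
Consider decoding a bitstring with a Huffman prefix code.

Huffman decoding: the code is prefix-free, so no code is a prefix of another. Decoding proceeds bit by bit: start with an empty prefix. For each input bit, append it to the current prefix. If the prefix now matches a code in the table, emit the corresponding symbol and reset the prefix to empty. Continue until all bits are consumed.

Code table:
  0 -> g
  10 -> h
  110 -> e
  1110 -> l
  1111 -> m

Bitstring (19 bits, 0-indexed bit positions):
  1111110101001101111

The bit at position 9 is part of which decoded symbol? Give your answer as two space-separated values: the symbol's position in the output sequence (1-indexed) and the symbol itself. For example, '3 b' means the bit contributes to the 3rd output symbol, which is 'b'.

Answer: 4 h

Derivation:
Bit 0: prefix='1' (no match yet)
Bit 1: prefix='11' (no match yet)
Bit 2: prefix='111' (no match yet)
Bit 3: prefix='1111' -> emit 'm', reset
Bit 4: prefix='1' (no match yet)
Bit 5: prefix='11' (no match yet)
Bit 6: prefix='110' -> emit 'e', reset
Bit 7: prefix='1' (no match yet)
Bit 8: prefix='10' -> emit 'h', reset
Bit 9: prefix='1' (no match yet)
Bit 10: prefix='10' -> emit 'h', reset
Bit 11: prefix='0' -> emit 'g', reset
Bit 12: prefix='1' (no match yet)
Bit 13: prefix='11' (no match yet)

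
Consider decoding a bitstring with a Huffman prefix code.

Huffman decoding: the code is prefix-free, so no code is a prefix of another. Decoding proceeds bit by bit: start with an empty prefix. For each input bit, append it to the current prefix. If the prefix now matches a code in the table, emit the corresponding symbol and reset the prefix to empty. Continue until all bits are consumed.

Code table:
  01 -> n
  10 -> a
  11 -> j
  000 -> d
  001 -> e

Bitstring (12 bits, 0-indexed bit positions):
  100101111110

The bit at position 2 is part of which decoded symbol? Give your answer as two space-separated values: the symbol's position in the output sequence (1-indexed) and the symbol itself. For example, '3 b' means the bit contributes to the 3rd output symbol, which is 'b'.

Bit 0: prefix='1' (no match yet)
Bit 1: prefix='10' -> emit 'a', reset
Bit 2: prefix='0' (no match yet)
Bit 3: prefix='01' -> emit 'n', reset
Bit 4: prefix='0' (no match yet)
Bit 5: prefix='01' -> emit 'n', reset
Bit 6: prefix='1' (no match yet)

Answer: 2 n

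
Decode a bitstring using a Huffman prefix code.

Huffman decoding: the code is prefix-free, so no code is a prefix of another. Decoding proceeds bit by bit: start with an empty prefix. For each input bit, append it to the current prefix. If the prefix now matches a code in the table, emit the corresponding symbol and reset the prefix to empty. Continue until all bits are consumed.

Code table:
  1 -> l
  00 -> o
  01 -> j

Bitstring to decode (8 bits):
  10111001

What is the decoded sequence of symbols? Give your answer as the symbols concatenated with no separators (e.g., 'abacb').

Bit 0: prefix='1' -> emit 'l', reset
Bit 1: prefix='0' (no match yet)
Bit 2: prefix='01' -> emit 'j', reset
Bit 3: prefix='1' -> emit 'l', reset
Bit 4: prefix='1' -> emit 'l', reset
Bit 5: prefix='0' (no match yet)
Bit 6: prefix='00' -> emit 'o', reset
Bit 7: prefix='1' -> emit 'l', reset

Answer: ljllol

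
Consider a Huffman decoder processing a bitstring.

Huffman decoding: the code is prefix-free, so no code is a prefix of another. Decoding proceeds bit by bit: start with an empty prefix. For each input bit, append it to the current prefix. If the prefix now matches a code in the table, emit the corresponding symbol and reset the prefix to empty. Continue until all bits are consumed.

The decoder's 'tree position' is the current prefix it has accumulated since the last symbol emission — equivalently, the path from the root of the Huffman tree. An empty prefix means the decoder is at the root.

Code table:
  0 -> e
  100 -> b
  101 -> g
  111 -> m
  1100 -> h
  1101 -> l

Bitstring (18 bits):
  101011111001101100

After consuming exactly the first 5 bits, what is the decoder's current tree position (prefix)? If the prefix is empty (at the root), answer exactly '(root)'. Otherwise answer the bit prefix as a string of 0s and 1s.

Bit 0: prefix='1' (no match yet)
Bit 1: prefix='10' (no match yet)
Bit 2: prefix='101' -> emit 'g', reset
Bit 3: prefix='0' -> emit 'e', reset
Bit 4: prefix='1' (no match yet)

Answer: 1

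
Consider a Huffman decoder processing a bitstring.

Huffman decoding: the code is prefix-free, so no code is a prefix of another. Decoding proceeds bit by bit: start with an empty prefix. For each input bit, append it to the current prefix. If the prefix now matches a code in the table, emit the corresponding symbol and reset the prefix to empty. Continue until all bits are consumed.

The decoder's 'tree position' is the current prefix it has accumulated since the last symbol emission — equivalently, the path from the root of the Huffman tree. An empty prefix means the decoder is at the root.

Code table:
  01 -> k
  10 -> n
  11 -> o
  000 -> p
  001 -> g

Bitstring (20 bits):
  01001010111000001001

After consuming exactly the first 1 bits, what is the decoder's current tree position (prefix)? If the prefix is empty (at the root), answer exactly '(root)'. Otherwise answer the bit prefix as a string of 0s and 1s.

Bit 0: prefix='0' (no match yet)

Answer: 0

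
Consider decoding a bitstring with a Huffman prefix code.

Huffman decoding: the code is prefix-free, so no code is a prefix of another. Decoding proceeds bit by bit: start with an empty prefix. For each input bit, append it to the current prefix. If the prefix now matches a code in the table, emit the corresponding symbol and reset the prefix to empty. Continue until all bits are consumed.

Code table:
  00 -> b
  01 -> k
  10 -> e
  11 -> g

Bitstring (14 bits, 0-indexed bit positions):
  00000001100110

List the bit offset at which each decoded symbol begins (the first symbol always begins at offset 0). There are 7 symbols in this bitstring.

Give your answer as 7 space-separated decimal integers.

Bit 0: prefix='0' (no match yet)
Bit 1: prefix='00' -> emit 'b', reset
Bit 2: prefix='0' (no match yet)
Bit 3: prefix='00' -> emit 'b', reset
Bit 4: prefix='0' (no match yet)
Bit 5: prefix='00' -> emit 'b', reset
Bit 6: prefix='0' (no match yet)
Bit 7: prefix='01' -> emit 'k', reset
Bit 8: prefix='1' (no match yet)
Bit 9: prefix='10' -> emit 'e', reset
Bit 10: prefix='0' (no match yet)
Bit 11: prefix='01' -> emit 'k', reset
Bit 12: prefix='1' (no match yet)
Bit 13: prefix='10' -> emit 'e', reset

Answer: 0 2 4 6 8 10 12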